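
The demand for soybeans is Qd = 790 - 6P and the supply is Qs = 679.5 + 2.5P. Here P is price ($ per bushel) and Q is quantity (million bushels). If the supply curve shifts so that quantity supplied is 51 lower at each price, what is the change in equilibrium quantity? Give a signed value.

At equilibrium Qd = Qs, so 790 - 6P = 679.5 + 2.5P; collecting terms, 110.5 = 8.5P and P* = 13.
Plugging P* into demand: Q* = 790 - 6(13) = 712.
After the shift, supply is Qs = 628.5 + 2.5P.
The new intersection has 161.5 = 8.5P, i.e. P = 19, Q = 676.
ΔQ = 676 - 712 = -36.

ΔQ = -36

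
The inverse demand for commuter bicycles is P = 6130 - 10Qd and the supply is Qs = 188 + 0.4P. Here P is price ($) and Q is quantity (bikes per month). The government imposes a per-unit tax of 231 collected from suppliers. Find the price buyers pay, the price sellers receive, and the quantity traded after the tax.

P_b = 1034.8, P_s = 803.8, Q = 509.52

Inverting to quantity form: Qd = 613 - 0.1P.
With a tax of 231 on suppliers, they supply based on the net price P_s = P_b - 231, so Qs = 95.6 + 0.4P_b.
Set Qd = Qs: 613 - 0.1P_b = 95.6 + 0.4P_b, so 517.4 = 0.5P_b and P_b = 1034.8.
Then P_s = 1034.8 - 231 = 803.8 and Q = 613 - 0.1(1034.8) = 509.52.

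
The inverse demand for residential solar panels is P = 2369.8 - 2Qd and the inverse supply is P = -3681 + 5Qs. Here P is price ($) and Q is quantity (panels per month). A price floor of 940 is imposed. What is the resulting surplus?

Inverting to quantity form: Qd = 1184.9 - 0.5P and Qs = 736.2 + 0.2P.
With P fixed at 940, quantity demanded is 714.9 and quantity supplied is 924.2.
Surplus = Qs - Qd = 924.2 - 714.9 = 209.3.

Surplus = 209.3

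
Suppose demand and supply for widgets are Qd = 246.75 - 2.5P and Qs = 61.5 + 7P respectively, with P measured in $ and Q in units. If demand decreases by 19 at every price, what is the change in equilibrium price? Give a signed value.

At equilibrium Qd = Qs, so 246.75 - 2.5P = 61.5 + 7P; collecting terms, 185.25 = 9.5P and P* = 19.5.
From the demand curve, Q* = 246.75 - 2.5(19.5) = 198.
After the shift, demand is Qd = 227.75 - 2.5P.
New equilibrium: 166.25 = 9.5P, so P = 17.5 and Q = 184.
ΔP = 17.5 - 19.5 = -2.

ΔP = -2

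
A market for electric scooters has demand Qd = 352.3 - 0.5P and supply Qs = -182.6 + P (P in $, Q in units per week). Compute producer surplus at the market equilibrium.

At equilibrium Qd = Qs, so 352.3 - 0.5P = -182.6 + P; collecting terms, 534.9 = 1.5P and P* = 356.6.
Then Q* = 352.3 - 0.5(356.6) = 174.
Supply choke price (Qs = 0): P = 182.6. Producer surplus = ½ × (356.6 - 182.6) × 174 = 15138.

Producer surplus = 15138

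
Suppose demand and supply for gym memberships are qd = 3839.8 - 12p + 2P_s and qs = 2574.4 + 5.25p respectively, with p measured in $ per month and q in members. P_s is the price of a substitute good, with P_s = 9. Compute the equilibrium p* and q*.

With P_s = 9, demand is qd = 3857.8 - 12p.
Set qd = qs: 3857.8 - 12p = 2574.4 + 5.25p, so 1283.4 = 17.25p and p* = 74.4.
Then q* = 3857.8 - 12(74.4) = 2965.

p* = 74.4, q* = 2965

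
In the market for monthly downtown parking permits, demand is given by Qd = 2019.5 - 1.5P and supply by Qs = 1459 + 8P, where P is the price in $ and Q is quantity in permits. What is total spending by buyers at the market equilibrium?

Set Qd = Qs: 2019.5 - 1.5P = 1459 + 8P, so 560.5 = 9.5P and P* = 59.
Substitute back: Q* = 2019.5 - 1.5(59) = 1931.
Total spending by buyers = P* × Q* = 59 × 1931 = 113929.

Total spending by buyers = 113929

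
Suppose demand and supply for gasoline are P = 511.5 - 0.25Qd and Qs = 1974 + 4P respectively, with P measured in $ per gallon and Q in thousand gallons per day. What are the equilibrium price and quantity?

P* = 9, Q* = 2010

In direct form, Qd = 2046 - 4P.
Equating demand and supply, 2046 - 4P = 1974 + 4P gives 8P = 72, so P* = 9.
From the demand curve, Q* = 2046 - 4(9) = 2010.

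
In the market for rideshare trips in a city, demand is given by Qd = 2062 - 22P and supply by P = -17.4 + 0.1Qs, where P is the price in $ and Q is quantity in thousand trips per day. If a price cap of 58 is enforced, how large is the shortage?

Solving each curve for Q: Qs = 174 + 10P.
Evaluating both curves at the ceiling price 58 gives Qd = 786, Qs = 754.
Shortage = Qd - Qs = 786 - 754 = 32.

Shortage = 32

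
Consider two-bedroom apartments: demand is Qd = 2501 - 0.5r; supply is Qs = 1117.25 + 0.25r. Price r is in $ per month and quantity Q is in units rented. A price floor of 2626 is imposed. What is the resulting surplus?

Surplus = 585.75

Evaluating both curves at the floor price 2626 gives Qd = 1188, Qs = 1773.75.
Surplus = Qs - Qd = 1773.75 - 1188 = 585.75.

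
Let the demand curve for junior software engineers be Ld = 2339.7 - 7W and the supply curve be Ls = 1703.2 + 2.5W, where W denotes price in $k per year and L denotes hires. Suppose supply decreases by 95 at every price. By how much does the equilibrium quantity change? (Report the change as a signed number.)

Set Ld = Ls: 2339.7 - 7W = 1703.2 + 2.5W, so 636.5 = 9.5W and W* = 67.
Substitute back: L* = 2339.7 - 7(67) = 1870.7.
After the shift, supply is Ls = 1608.2 + 2.5W.
Re-solving, 9.5W = 731.5 gives W = 77 and L = 1800.7.
ΔL = 1800.7 - 1870.7 = -70.

ΔL = -70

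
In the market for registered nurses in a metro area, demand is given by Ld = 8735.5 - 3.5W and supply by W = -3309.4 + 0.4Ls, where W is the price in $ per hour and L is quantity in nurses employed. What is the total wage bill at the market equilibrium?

The total wage bill = 651882

Rewriting in direct form: Ls = 8273.5 + 2.5W.
The market clears where 8735.5 - 3.5W = 8273.5 + 2.5W. Rearranging, 6W = 462, hence W* = 77.
Substitute back: L* = 8735.5 - 3.5(77) = 8466.
The total wage bill = W* × L* = 77 × 8466 = 651882.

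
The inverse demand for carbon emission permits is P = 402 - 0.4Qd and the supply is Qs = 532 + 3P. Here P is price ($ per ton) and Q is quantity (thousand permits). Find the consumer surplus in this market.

Consumer surplus = 124820

Inverting to quantity form: Qd = 1005 - 2.5P.
Set Qd = Qs: 1005 - 2.5P = 532 + 3P, so 473 = 5.5P and P* = 86.
Substitute back: Q* = 1005 - 2.5(86) = 790.
Demand choke price (Qd = 0): P = 1005/2.5 = 402. Consumer surplus = ½ × (402 - 86) × 790 = 124820.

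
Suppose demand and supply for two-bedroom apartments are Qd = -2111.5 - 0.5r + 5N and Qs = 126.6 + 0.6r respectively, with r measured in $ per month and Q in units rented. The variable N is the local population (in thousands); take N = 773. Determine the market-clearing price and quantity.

r* = 1479, Q* = 1014

With N = 773, demand is Qd = 1753.5 - 0.5r.
Set Qd = Qs: 1753.5 - 0.5r = 126.6 + 0.6r, so 1626.9 = 1.1r and r* = 1479.
Then Q* = 1753.5 - 0.5(1479) = 1014.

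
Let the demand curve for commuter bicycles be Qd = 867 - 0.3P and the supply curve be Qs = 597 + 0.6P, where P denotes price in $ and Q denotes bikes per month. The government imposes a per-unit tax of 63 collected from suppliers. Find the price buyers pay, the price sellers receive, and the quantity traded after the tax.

P_b = 342, P_s = 279, Q = 764.4

Suppliers keep P_s = P_b - 63 per unit, so supply in terms of the buyer price is Qs = 559.2 + 0.6P_b.
Set Qd = Qs: 867 - 0.3P_b = 559.2 + 0.6P_b, so 307.8 = 0.9P_b and P_b = 342.
So P_s = 279 and the quantity traded is Q = 867 - 0.3(342) = 764.4.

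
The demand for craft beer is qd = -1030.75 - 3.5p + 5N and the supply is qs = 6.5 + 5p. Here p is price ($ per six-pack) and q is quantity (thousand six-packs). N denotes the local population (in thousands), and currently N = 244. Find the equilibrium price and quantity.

With N = 244, demand is qd = 189.25 - 3.5p.
Equating demand and supply, 189.25 - 3.5p = 6.5 + 5p gives 8.5p = 182.75, so p* = 21.5.
Substitute back: q* = 189.25 - 3.5(21.5) = 114.

p* = 21.5, q* = 114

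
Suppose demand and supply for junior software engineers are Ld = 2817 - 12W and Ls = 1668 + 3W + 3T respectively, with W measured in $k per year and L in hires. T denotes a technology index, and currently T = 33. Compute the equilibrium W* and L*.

W* = 70, L* = 1977

With T = 33, supply is Ls = 1767 + 3W.
At equilibrium Ld = Ls, so 2817 - 12W = 1767 + 3W; collecting terms, 1050 = 15W and W* = 70.
Then L* = 2817 - 12(70) = 1977.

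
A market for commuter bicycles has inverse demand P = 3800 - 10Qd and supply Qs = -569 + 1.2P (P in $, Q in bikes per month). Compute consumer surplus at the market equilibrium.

Consumer surplus = 471245

Rewriting in direct form: Qd = 380 - 0.1P.
Equating demand and supply, 380 - 0.1P = -569 + 1.2P gives 1.3P = 949, so P* = 730.
From the demand curve, Q* = 380 - 0.1(730) = 307.
Demand choke price (Qd = 0): P = 380/0.1 = 3800. Consumer surplus = ½ × (3800 - 730) × 307 = 471245.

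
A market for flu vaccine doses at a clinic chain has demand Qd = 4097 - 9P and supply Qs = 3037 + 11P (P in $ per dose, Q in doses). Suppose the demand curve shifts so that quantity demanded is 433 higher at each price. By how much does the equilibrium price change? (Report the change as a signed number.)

ΔP = 21.65

The market clears where 4097 - 9P = 3037 + 11P. Rearranging, 20P = 1060, hence P* = 53.
Plugging P* into demand: Q* = 4097 - 9(53) = 3620.
After the shift, demand is Qd = 4530 - 9P.
New equilibrium: 1493 = 20P, so P = 74.65 and Q = 3858.15.
ΔP = 74.65 - 53 = 21.65.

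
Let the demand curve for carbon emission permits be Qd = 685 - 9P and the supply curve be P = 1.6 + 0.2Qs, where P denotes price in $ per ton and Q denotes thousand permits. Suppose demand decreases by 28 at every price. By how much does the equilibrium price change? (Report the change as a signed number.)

ΔP = -2

Rewriting in direct form: Qs = -8 + 5P.
At equilibrium Qd = Qs, so 685 - 9P = -8 + 5P; collecting terms, 693 = 14P and P* = 49.5.
Then Q* = 685 - 9(49.5) = 239.5.
After the shift, demand is Qd = 657 - 9P.
New equilibrium: 665 = 14P, so P = 47.5 and Q = 229.5.
ΔP = 47.5 - 49.5 = -2.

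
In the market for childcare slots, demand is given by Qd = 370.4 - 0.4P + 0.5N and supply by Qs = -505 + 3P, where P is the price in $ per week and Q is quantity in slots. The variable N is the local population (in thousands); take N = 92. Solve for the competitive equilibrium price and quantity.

P* = 271, Q* = 308

With N = 92, demand is Qd = 416.4 - 0.4P.
The market clears where 416.4 - 0.4P = -505 + 3P. Rearranging, 3.4P = 921.4, hence P* = 271.
Plugging P* into demand: Q* = 416.4 - 0.4(271) = 308.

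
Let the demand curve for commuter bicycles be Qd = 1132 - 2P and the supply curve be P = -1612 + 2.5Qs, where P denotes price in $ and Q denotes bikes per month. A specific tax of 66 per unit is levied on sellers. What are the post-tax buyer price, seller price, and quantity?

P_b = 214, P_s = 148, Q = 704

Solving each curve for Q: Qs = 644.8 + 0.4P.
With a tax of 66 on sellers, they supply based on the net price P_s = P_b - 66, so Qs = 618.4 + 0.4P_b.
Set Qd = Qs: 1132 - 2P_b = 618.4 + 0.4P_b, so 513.6 = 2.4P_b and P_b = 214.
So P_s = 148 and the quantity traded is Q = 1132 - 2(214) = 704.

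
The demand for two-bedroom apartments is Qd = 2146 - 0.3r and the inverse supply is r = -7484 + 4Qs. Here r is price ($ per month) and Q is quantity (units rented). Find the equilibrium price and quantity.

r* = 500, Q* = 1996

In direct form, Qs = 1871 + 0.25r.
Equating demand and supply, 2146 - 0.3r = 1871 + 0.25r gives 0.55r = 275, so r* = 500.
Then Q* = 2146 - 0.3(500) = 1996.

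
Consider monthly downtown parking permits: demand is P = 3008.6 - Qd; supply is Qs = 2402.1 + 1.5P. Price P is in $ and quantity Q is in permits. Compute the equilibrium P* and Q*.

P* = 242.6, Q* = 2766

Inverting to quantity form: Qd = 3008.6 - P.
At equilibrium Qd = Qs, so 3008.6 - P = 2402.1 + 1.5P; collecting terms, 606.5 = 2.5P and P* = 242.6.
Substitute back: Q* = 3008.6 - 242.6 = 2766.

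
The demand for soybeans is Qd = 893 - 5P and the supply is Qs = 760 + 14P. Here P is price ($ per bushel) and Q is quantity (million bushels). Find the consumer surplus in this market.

Equating demand and supply, 893 - 5P = 760 + 14P gives 19P = 133, so P* = 7.
Plugging P* into demand: Q* = 893 - 5(7) = 858.
Demand choke price (Qd = 0): P = 893/5 = 178.6. Consumer surplus = ½ × (178.6 - 7) × 858 = 73616.4.

Consumer surplus = 73616.4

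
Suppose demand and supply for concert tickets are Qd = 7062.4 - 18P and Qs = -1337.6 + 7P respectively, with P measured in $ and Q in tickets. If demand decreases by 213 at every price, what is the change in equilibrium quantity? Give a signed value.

ΔQ = -59.64

The market clears where 7062.4 - 18P = -1337.6 + 7P. Rearranging, 25P = 8400, hence P* = 336.
Substitute back: Q* = 7062.4 - 18(336) = 1014.4.
After the shift, demand is Qd = 6849.4 - 18P.
Re-solving, 25P = 8187 gives P = 327.48 and Q = 954.76.
ΔQ = 954.76 - 1014.4 = -59.64.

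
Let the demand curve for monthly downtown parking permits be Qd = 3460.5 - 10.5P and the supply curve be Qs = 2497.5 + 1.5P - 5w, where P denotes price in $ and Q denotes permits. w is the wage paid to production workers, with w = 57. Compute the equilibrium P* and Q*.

With w = 57, supply is Qs = 2212.5 + 1.5P.
The market clears where 3460.5 - 10.5P = 2212.5 + 1.5P. Rearranging, 12P = 1248, hence P* = 104.
Substitute back: Q* = 3460.5 - 10.5(104) = 2368.5.

P* = 104, Q* = 2368.5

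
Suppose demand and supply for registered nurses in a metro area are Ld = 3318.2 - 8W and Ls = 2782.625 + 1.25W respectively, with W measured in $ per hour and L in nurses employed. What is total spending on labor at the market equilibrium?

The market clears where 3318.2 - 8W = 2782.625 + 1.25W. Rearranging, 9.25W = 535.575, hence W* = 57.9.
From the demand curve, L* = 3318.2 - 8(57.9) = 2855.
Total spending on labor = W* × L* = 57.9 × 2855 = 165304.5.

Total spending on labor = 165304.5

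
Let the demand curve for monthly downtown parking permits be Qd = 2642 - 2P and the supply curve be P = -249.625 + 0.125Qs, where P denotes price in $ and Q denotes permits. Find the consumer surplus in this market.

Inverting to quantity form: Qs = 1997 + 8P.
The market clears where 2642 - 2P = 1997 + 8P. Rearranging, 10P = 645, hence P* = 64.5.
Plugging P* into demand: Q* = 2642 - 2(64.5) = 2513.
Demand choke price (Qd = 0): P = 2642/2 = 1321. Consumer surplus = ½ × (1321 - 64.5) × 2513 = 1578792.25.

Consumer surplus = 1578792.25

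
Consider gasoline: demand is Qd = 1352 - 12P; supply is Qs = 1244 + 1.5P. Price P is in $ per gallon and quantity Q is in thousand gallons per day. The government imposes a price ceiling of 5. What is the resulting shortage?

With P fixed at 5, quantity demanded is 1292 and quantity supplied is 1251.5.
Shortage = Qd - Qs = 1292 - 1251.5 = 40.5.

Shortage = 40.5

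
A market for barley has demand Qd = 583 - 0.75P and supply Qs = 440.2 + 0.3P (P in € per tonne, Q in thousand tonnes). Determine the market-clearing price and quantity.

P* = 136, Q* = 481

Equating demand and supply, 583 - 0.75P = 440.2 + 0.3P gives 1.05P = 142.8, so P* = 136.
Then Q* = 583 - 0.75(136) = 481.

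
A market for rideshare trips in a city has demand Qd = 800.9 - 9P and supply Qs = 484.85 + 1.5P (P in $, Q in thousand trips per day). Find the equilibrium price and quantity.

Set Qd = Qs: 800.9 - 9P = 484.85 + 1.5P, so 316.05 = 10.5P and P* = 30.1.
Substitute back: Q* = 800.9 - 9(30.1) = 530.

P* = 30.1, Q* = 530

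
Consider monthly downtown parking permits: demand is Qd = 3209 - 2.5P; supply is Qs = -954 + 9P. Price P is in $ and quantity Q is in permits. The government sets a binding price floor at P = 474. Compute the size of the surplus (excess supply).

Surplus = 1288

At P = 474: Qd = 2024 and Qs = 3312.
Surplus = Qs - Qd = 3312 - 2024 = 1288.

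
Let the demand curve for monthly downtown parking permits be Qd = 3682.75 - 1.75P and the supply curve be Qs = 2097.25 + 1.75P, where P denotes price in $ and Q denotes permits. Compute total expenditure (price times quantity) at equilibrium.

Total expenditure = 1309170

Equating demand and supply, 3682.75 - 1.75P = 2097.25 + 1.75P gives 3.5P = 1585.5, so P* = 453.
From the demand curve, Q* = 3682.75 - 1.75(453) = 2890.
Total expenditure = P* × Q* = 453 × 2890 = 1309170.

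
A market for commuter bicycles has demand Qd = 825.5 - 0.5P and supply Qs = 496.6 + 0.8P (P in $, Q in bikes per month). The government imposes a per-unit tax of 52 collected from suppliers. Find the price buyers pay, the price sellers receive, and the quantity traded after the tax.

P_b = 285, P_s = 233, Q = 683

Suppliers keep P_s = P_b - 52 per unit, so supply in terms of the buyer price is Qs = 455 + 0.8P_b.
Market clearing requires 825.5 - 0.5P_b = 455 + 0.8P_b; hence 370.5 = 1.3P_b and P_b = 285.
So P_s = 233 and the quantity traded is Q = 825.5 - 0.5(285) = 683.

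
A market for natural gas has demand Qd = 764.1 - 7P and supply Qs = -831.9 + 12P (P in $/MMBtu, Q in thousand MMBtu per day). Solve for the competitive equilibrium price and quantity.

The market clears where 764.1 - 7P = -831.9 + 12P. Rearranging, 19P = 1596, hence P* = 84.
Substitute back: Q* = 764.1 - 7(84) = 176.1.

P* = 84, Q* = 176.1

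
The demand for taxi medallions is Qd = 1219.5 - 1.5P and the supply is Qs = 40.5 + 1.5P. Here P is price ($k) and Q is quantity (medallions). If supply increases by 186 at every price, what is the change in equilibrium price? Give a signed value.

At equilibrium Qd = Qs, so 1219.5 - 1.5P = 40.5 + 1.5P; collecting terms, 1179 = 3P and P* = 393.
Plugging P* into demand: Q* = 1219.5 - 1.5(393) = 630.
After the shift, supply is Qs = 226.5 + 1.5P.
Re-solving, 3P = 993 gives P = 331 and Q = 723.
ΔP = 331 - 393 = -62.

ΔP = -62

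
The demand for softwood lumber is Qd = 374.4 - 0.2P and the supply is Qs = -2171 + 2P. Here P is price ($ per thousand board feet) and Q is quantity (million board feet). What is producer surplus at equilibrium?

Producer surplus = 5112.25

At equilibrium Qd = Qs, so 374.4 - 0.2P = -2171 + 2P; collecting terms, 2545.4 = 2.2P and P* = 1157.
Then Q* = 374.4 - 0.2(1157) = 143.
Supply choke price (Qs = 0): P = 1085.5. Producer surplus = ½ × (1157 - 1085.5) × 143 = 5112.25.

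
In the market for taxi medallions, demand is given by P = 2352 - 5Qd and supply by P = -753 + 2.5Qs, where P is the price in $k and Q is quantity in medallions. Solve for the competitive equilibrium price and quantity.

In direct form, Qd = 470.4 - 0.2P and Qs = 301.2 + 0.4P.
Equating demand and supply, 470.4 - 0.2P = 301.2 + 0.4P gives 0.6P = 169.2, so P* = 282.
Substitute back: Q* = 470.4 - 0.2(282) = 414.

P* = 282, Q* = 414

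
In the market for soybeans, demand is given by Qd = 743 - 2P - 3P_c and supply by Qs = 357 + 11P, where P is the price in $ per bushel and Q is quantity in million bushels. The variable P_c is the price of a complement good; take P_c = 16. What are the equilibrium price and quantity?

With P_c = 16, demand is Qd = 695 - 2P.
Set Qd = Qs: 695 - 2P = 357 + 11P, so 338 = 13P and P* = 26.
Plugging P* into demand: Q* = 695 - 2(26) = 643.

P* = 26, Q* = 643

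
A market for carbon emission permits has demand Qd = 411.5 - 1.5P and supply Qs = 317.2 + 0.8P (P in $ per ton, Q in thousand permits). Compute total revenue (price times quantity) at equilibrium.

Equating demand and supply, 411.5 - 1.5P = 317.2 + 0.8P gives 2.3P = 94.3, so P* = 41.
Substitute back: Q* = 411.5 - 1.5(41) = 350.
Total revenue = P* × Q* = 41 × 350 = 14350.

Total revenue = 14350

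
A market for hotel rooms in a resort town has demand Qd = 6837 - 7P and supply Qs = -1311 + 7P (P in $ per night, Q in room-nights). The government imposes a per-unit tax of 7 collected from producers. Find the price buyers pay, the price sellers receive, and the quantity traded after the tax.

P_b = 585.5, P_s = 578.5, Q = 2738.5

With a tax of 7 on producers, they supply based on the net price P_s = P_b - 7, so Qs = -1360 + 7P_b.
Set Qd = Qs: 6837 - 7P_b = -1360 + 7P_b, so 8197 = 14P_b and P_b = 585.5.
Then P_s = 585.5 - 7 = 578.5 and Q = 6837 - 7(585.5) = 2738.5.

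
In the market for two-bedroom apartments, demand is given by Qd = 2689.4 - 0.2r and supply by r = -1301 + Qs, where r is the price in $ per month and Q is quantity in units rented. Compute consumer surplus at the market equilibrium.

Consumer surplus = 15104410

Solving each curve for Q: Qs = 1301 + r.
Equating demand and supply, 2689.4 - 0.2r = 1301 + r gives 1.2r = 1388.4, so r* = 1157.
From the demand curve, Q* = 2689.4 - 0.2(1157) = 2458.
Demand choke price (Qd = 0): r = 2689.4/0.2 = 13447. Consumer surplus = ½ × (13447 - 1157) × 2458 = 15104410.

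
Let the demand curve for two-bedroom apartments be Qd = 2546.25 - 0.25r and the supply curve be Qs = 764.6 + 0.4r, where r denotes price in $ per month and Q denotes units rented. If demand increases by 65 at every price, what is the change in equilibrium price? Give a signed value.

Δr = 100

The market clears where 2546.25 - 0.25r = 764.6 + 0.4r. Rearranging, 0.65r = 1781.65, hence r* = 2741.
Then Q* = 2546.25 - 0.25(2741) = 1861.
After the shift, demand is Qd = 2611.25 - 0.25r.
New equilibrium: 1846.65 = 0.65r, so r = 2841 and Q = 1901.
Δr = 2841 - 2741 = 100.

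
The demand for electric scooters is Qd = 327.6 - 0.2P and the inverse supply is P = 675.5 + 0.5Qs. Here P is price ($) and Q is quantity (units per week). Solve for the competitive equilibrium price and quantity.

In direct form, Qs = -1351 + 2P.
At equilibrium Qd = Qs, so 327.6 - 0.2P = -1351 + 2P; collecting terms, 1678.6 = 2.2P and P* = 763.
Then Q* = 327.6 - 0.2(763) = 175.

P* = 763, Q* = 175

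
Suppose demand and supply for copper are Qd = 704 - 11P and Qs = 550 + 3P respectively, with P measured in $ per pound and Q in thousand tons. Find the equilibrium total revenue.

Total revenue = 6413

The market clears where 704 - 11P = 550 + 3P. Rearranging, 14P = 154, hence P* = 11.
Then Q* = 704 - 11(11) = 583.
Total revenue = P* × Q* = 11 × 583 = 6413.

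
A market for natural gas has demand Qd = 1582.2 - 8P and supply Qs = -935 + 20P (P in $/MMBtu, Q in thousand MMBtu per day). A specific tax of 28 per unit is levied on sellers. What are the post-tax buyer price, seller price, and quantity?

With a tax of 28 on sellers, they supply based on the net price P_s = P_b - 28, so Qs = -1495 + 20P_b.
Market clearing requires 1582.2 - 8P_b = -1495 + 20P_b; hence 3077.2 = 28P_b and P_b = 109.9.
Then P_s = 109.9 - 28 = 81.9 and Q = 1582.2 - 8(109.9) = 703.

P_b = 109.9, P_s = 81.9, Q = 703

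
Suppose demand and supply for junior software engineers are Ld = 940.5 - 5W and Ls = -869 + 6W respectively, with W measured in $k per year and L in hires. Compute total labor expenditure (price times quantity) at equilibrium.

Set Ld = Ls: 940.5 - 5W = -869 + 6W, so 1809.5 = 11W and W* = 164.5.
Plugging W* into demand: L* = 940.5 - 5(164.5) = 118.
Total labor expenditure = W* × L* = 164.5 × 118 = 19411.

Total labor expenditure = 19411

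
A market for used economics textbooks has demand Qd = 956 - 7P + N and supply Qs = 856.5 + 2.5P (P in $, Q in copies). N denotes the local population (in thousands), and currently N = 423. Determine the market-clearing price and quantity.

P* = 55, Q* = 994

With N = 423, demand is Qd = 1379 - 7P.
At equilibrium Qd = Qs, so 1379 - 7P = 856.5 + 2.5P; collecting terms, 522.5 = 9.5P and P* = 55.
Plugging P* into demand: Q* = 1379 - 7(55) = 994.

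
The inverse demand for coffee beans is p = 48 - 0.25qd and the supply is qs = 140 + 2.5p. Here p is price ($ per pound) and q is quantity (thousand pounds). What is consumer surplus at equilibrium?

Consumer surplus = 3200

Rewriting in direct form: qd = 192 - 4p.
The market clears where 192 - 4p = 140 + 2.5p. Rearranging, 6.5p = 52, hence p* = 8.
Substitute back: q* = 192 - 4(8) = 160.
Demand choke price (qd = 0): p = 192/4 = 48. Consumer surplus = ½ × (48 - 8) × 160 = 3200.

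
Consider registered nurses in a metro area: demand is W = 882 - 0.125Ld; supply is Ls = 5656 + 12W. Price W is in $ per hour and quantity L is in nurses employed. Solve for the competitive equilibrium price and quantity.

W* = 70, L* = 6496

Inverting to quantity form: Ld = 7056 - 8W.
The market clears where 7056 - 8W = 5656 + 12W. Rearranging, 20W = 1400, hence W* = 70.
Plugging W* into demand: L* = 7056 - 8(70) = 6496.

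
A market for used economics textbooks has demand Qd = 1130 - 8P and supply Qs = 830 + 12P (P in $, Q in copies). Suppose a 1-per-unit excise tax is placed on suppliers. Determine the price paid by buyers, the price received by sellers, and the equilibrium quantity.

P_b = 15.6, P_s = 14.6, Q = 1005.2

The tax drives a wedge P_b - P_s = 1. Substituting P_s = P_b - 1 into supply: Qs = 818 + 12P_b.
Market clearing requires 1130 - 8P_b = 818 + 12P_b; hence 312 = 20P_b and P_b = 15.6.
Then P_s = 15.6 - 1 = 14.6 and Q = 1130 - 8(15.6) = 1005.2.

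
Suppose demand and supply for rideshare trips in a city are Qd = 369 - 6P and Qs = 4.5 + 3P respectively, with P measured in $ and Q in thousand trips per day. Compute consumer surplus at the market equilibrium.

Set Qd = Qs: 369 - 6P = 4.5 + 3P, so 364.5 = 9P and P* = 40.5.
Substitute back: Q* = 369 - 6(40.5) = 126.
Demand choke price (Qd = 0): P = 369/6 = 61.5. Consumer surplus = ½ × (61.5 - 40.5) × 126 = 1323.

Consumer surplus = 1323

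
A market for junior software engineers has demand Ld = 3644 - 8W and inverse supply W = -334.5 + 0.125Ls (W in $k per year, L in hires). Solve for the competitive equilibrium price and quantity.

W* = 60.5, L* = 3160

In direct form, Ls = 2676 + 8W.
The market clears where 3644 - 8W = 2676 + 8W. Rearranging, 16W = 968, hence W* = 60.5.
Plugging W* into demand: L* = 3644 - 8(60.5) = 3160.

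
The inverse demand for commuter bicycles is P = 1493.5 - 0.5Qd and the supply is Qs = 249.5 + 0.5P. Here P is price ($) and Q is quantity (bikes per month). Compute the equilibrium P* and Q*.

Solving each curve for Q: Qd = 2987 - 2P.
Equating demand and supply, 2987 - 2P = 249.5 + 0.5P gives 2.5P = 2737.5, so P* = 1095.
Substitute back: Q* = 2987 - 2(1095) = 797.

P* = 1095, Q* = 797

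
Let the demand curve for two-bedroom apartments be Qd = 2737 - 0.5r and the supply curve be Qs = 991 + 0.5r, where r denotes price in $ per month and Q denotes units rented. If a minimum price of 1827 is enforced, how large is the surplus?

With r fixed at 1827, quantity demanded is 1823.5 and quantity supplied is 1904.5.
Surplus = Qs - Qd = 1904.5 - 1823.5 = 81.

Surplus = 81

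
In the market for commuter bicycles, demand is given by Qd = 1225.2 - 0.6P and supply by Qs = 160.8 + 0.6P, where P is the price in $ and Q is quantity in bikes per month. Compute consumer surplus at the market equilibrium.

Set Qd = Qs: 1225.2 - 0.6P = 160.8 + 0.6P, so 1064.4 = 1.2P and P* = 887.
Substitute back: Q* = 1225.2 - 0.6(887) = 693.
Demand choke price (Qd = 0): P = 1225.2/0.6 = 2042. Consumer surplus = ½ × (2042 - 887) × 693 = 400207.5.

Consumer surplus = 400207.5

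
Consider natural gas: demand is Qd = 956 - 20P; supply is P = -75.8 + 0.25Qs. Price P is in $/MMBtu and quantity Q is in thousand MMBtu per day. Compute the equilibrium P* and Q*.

Solving each curve for Q: Qs = 303.2 + 4P.
Set Qd = Qs: 956 - 20P = 303.2 + 4P, so 652.8 = 24P and P* = 27.2.
From the demand curve, Q* = 956 - 20(27.2) = 412.

P* = 27.2, Q* = 412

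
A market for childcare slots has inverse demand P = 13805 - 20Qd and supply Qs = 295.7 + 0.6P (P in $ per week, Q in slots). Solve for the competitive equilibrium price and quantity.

In direct form, Qd = 690.25 - 0.05P.
Set Qd = Qs: 690.25 - 0.05P = 295.7 + 0.6P, so 394.55 = 0.65P and P* = 607.
Substitute back: Q* = 690.25 - 0.05(607) = 659.9.

P* = 607, Q* = 659.9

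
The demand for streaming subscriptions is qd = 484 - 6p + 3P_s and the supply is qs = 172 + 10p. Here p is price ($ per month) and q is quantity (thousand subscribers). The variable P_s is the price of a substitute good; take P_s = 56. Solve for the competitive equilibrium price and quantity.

p* = 30, q* = 472

With P_s = 56, demand is qd = 652 - 6p.
At equilibrium qd = qs, so 652 - 6p = 172 + 10p; collecting terms, 480 = 16p and p* = 30.
Plugging p* into demand: q* = 652 - 6(30) = 472.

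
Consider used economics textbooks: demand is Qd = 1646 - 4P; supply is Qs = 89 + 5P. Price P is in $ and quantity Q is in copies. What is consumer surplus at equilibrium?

Consumer surplus = 113764.5

At equilibrium Qd = Qs, so 1646 - 4P = 89 + 5P; collecting terms, 1557 = 9P and P* = 173.
Then Q* = 1646 - 4(173) = 954.
Demand choke price (Qd = 0): P = 1646/4 = 411.5. Consumer surplus = ½ × (411.5 - 173) × 954 = 113764.5.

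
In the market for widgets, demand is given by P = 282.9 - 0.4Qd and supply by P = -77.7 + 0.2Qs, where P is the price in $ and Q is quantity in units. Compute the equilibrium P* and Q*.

P* = 42.5, Q* = 601

Inverting to quantity form: Qd = 707.25 - 2.5P and Qs = 388.5 + 5P.
Set Qd = Qs: 707.25 - 2.5P = 388.5 + 5P, so 318.75 = 7.5P and P* = 42.5.
Substitute back: Q* = 707.25 - 2.5(42.5) = 601.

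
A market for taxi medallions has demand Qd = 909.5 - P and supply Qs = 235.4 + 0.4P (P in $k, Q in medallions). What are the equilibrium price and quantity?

Set Qd = Qs: 909.5 - P = 235.4 + 0.4P, so 674.1 = 1.4P and P* = 481.5.
Then Q* = 909.5 - 481.5 = 428.

P* = 481.5, Q* = 428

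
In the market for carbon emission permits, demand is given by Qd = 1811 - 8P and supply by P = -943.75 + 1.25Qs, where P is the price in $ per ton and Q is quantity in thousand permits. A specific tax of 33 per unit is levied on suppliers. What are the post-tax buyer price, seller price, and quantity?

P_b = 123, P_s = 90, Q = 827

Solving each curve for Q: Qs = 755 + 0.8P.
Suppliers keep P_s = P_b - 33 per unit, so supply in terms of the buyer price is Qs = 728.6 + 0.8P_b.
Market clearing requires 1811 - 8P_b = 728.6 + 0.8P_b; hence 1082.4 = 8.8P_b and P_b = 123.
Then P_s = 123 - 33 = 90 and Q = 1811 - 8(123) = 827.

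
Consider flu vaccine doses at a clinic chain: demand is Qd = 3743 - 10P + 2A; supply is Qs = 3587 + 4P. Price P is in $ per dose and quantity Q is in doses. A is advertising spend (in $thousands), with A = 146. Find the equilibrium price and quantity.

With A = 146, demand is Qd = 4035 - 10P.
At equilibrium Qd = Qs, so 4035 - 10P = 3587 + 4P; collecting terms, 448 = 14P and P* = 32.
Plugging P* into demand: Q* = 4035 - 10(32) = 3715.

P* = 32, Q* = 3715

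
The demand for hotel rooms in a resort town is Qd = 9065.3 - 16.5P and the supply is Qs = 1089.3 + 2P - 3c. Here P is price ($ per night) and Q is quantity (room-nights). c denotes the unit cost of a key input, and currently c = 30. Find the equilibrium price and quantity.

With c = 30, supply is Qs = 999.3 + 2P.
Equating demand and supply, 9065.3 - 16.5P = 999.3 + 2P gives 18.5P = 8066, so P* = 436.
Then Q* = 9065.3 - 16.5(436) = 1871.3.

P* = 436, Q* = 1871.3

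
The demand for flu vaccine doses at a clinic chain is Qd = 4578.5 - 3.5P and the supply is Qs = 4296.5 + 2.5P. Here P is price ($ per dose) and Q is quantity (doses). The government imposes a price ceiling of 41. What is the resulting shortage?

Shortage = 36

At P = 41: Qd = 4435 and Qs = 4399.
Shortage = Qd - Qs = 4435 - 4399 = 36.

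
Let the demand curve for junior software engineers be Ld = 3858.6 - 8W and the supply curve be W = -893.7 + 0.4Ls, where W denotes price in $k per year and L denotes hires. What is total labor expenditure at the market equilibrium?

Inverting to quantity form: Ls = 2234.25 + 2.5W.
Equating demand and supply, 3858.6 - 8W = 2234.25 + 2.5W gives 10.5W = 1624.35, so W* = 154.7.
Substitute back: L* = 3858.6 - 8(154.7) = 2621.
Total labor expenditure = W* × L* = 154.7 × 2621 = 405468.7.

Total labor expenditure = 405468.7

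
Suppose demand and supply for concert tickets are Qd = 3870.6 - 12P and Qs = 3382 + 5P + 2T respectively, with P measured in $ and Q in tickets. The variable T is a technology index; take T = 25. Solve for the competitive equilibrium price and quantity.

P* = 25.8, Q* = 3561

With T = 25, supply is Qs = 3432 + 5P.
Equating demand and supply, 3870.6 - 12P = 3432 + 5P gives 17P = 438.6, so P* = 25.8.
Then Q* = 3870.6 - 12(25.8) = 3561.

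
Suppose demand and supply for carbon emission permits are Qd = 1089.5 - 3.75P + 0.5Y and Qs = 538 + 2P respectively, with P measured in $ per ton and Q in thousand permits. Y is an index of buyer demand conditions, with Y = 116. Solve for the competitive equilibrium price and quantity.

With Y = 116, demand is Qd = 1147.5 - 3.75P.
The market clears where 1147.5 - 3.75P = 538 + 2P. Rearranging, 5.75P = 609.5, hence P* = 106.
From the demand curve, Q* = 1147.5 - 3.75(106) = 750.

P* = 106, Q* = 750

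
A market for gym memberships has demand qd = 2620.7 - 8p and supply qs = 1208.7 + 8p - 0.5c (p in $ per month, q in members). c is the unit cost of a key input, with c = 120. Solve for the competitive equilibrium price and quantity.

p* = 92, q* = 1884.7

With c = 120, supply is qs = 1148.7 + 8p.
Equating demand and supply, 2620.7 - 8p = 1148.7 + 8p gives 16p = 1472, so p* = 92.
Plugging p* into demand: q* = 2620.7 - 8(92) = 1884.7.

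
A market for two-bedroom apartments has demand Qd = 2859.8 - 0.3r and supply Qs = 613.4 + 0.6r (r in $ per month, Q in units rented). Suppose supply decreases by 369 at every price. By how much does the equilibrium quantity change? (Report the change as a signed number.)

At equilibrium Qd = Qs, so 2859.8 - 0.3r = 613.4 + 0.6r; collecting terms, 2246.4 = 0.9r and r* = 2496.
Plugging r* into demand: Q* = 2859.8 - 0.3(2496) = 2111.
After the shift, supply is Qs = 244.4 + 0.6r.
New equilibrium: 2615.4 = 0.9r, so r = 2906 and Q = 1988.
ΔQ = 1988 - 2111 = -123.

ΔQ = -123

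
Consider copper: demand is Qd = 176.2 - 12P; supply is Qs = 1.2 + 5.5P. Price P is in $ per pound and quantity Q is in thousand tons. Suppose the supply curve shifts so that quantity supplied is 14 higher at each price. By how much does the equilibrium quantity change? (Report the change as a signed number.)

The market clears where 176.2 - 12P = 1.2 + 5.5P. Rearranging, 17.5P = 175, hence P* = 10.
Plugging P* into demand: Q* = 176.2 - 12(10) = 56.2.
After the shift, supply is Qs = 15.2 + 5.5P.
New equilibrium: 161 = 17.5P, so P = 9.2 and Q = 65.8.
ΔQ = 65.8 - 56.2 = 9.6.

ΔQ = 9.6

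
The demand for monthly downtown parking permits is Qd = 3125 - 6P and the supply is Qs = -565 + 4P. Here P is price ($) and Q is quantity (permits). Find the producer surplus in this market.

Producer surplus = 103740.125

The market clears where 3125 - 6P = -565 + 4P. Rearranging, 10P = 3690, hence P* = 369.
Substitute back: Q* = 3125 - 6(369) = 911.
Supply choke price (Qs = 0): P = 141.25. Producer surplus = ½ × (369 - 141.25) × 911 = 103740.125.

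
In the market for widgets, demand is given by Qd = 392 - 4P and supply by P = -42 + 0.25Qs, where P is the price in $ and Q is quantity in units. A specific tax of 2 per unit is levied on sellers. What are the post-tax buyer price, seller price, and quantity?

Solving each curve for Q: Qs = 168 + 4P.
The tax drives a wedge P_b - P_s = 2. Substituting P_s = P_b - 2 into supply: Qs = 160 + 4P_b.
Set Qd = Qs: 392 - 4P_b = 160 + 4P_b, so 232 = 8P_b and P_b = 29.
Then P_s = 29 - 2 = 27 and Q = 392 - 4(29) = 276.

P_b = 29, P_s = 27, Q = 276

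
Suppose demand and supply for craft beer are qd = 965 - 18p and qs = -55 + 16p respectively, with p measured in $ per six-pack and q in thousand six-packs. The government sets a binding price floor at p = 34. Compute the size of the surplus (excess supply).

Evaluating both curves at the floor price 34 gives qd = 353, qs = 489.
Surplus = qs - qd = 489 - 353 = 136.

Surplus = 136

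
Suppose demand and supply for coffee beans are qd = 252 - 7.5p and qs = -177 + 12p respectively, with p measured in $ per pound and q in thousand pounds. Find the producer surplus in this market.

Producer surplus = 315.375

At equilibrium qd = qs, so 252 - 7.5p = -177 + 12p; collecting terms, 429 = 19.5p and p* = 22.
Plugging p* into demand: q* = 252 - 7.5(22) = 87.
Supply choke price (qs = 0): p = 14.75. Producer surplus = ½ × (22 - 14.75) × 87 = 315.375.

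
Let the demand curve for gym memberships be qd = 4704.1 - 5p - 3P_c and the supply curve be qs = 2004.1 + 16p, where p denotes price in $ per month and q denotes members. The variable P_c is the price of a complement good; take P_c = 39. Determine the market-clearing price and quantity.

p* = 123, q* = 3972.1

With P_c = 39, demand is qd = 4587.1 - 5p.
At equilibrium qd = qs, so 4587.1 - 5p = 2004.1 + 16p; collecting terms, 2583 = 21p and p* = 123.
Then q* = 4587.1 - 5(123) = 3972.1.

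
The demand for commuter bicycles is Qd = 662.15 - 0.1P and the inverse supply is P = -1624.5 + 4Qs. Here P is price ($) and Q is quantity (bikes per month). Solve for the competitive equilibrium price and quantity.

Solving each curve for Q: Qs = 406.125 + 0.25P.
The market clears where 662.15 - 0.1P = 406.125 + 0.25P. Rearranging, 0.35P = 256.025, hence P* = 731.5.
Plugging P* into demand: Q* = 662.15 - 0.1(731.5) = 589.

P* = 731.5, Q* = 589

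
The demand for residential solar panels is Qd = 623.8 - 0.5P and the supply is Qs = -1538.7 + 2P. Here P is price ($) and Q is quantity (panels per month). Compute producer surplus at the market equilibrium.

Producer surplus = 9148.9225

At equilibrium Qd = Qs, so 623.8 - 0.5P = -1538.7 + 2P; collecting terms, 2162.5 = 2.5P and P* = 865.
Plugging P* into demand: Q* = 623.8 - 0.5(865) = 191.3.
Supply choke price (Qs = 0): P = 769.35. Producer surplus = ½ × (865 - 769.35) × 191.3 = 9148.9225.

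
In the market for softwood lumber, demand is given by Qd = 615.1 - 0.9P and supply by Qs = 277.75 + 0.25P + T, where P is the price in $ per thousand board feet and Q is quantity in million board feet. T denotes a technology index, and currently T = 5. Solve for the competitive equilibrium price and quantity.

P* = 289, Q* = 355

With T = 5, supply is Qs = 282.75 + 0.25P.
Equating demand and supply, 615.1 - 0.9P = 282.75 + 0.25P gives 1.15P = 332.35, so P* = 289.
Substitute back: Q* = 615.1 - 0.9(289) = 355.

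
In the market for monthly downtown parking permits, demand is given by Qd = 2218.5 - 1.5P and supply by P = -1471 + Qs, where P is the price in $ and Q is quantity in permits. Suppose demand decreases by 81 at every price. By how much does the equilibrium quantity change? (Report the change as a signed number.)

In direct form, Qs = 1471 + P.
The market clears where 2218.5 - 1.5P = 1471 + P. Rearranging, 2.5P = 747.5, hence P* = 299.
From the demand curve, Q* = 2218.5 - 1.5(299) = 1770.
After the shift, demand is Qd = 2137.5 - 1.5P.
New equilibrium: 666.5 = 2.5P, so P = 266.6 and Q = 1737.6.
ΔQ = 1737.6 - 1770 = -32.4.

ΔQ = -32.4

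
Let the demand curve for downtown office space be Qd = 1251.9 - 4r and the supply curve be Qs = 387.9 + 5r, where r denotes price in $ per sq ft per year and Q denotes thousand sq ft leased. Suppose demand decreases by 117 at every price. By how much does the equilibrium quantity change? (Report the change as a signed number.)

Set Qd = Qs: 1251.9 - 4r = 387.9 + 5r, so 864 = 9r and r* = 96.
Plugging r* into demand: Q* = 1251.9 - 4(96) = 867.9.
After the shift, demand is Qd = 1134.9 - 4r.
New equilibrium: 747 = 9r, so r = 83 and Q = 802.9.
ΔQ = 802.9 - 867.9 = -65.

ΔQ = -65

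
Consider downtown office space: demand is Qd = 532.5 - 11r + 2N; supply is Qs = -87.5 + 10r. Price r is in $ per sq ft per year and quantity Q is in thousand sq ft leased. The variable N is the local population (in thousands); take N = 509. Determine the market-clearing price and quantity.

r* = 78, Q* = 692.5

With N = 509, demand is Qd = 1550.5 - 11r.
Set Qd = Qs: 1550.5 - 11r = -87.5 + 10r, so 1638 = 21r and r* = 78.
Plugging r* into demand: Q* = 1550.5 - 11(78) = 692.5.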